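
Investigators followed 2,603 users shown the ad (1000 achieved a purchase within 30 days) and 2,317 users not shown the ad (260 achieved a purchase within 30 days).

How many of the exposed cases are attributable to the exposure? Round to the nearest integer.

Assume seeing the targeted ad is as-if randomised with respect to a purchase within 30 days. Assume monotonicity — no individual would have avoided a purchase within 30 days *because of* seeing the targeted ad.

about 708 cases

p₁ = P(outcome | exposed) = 1000/2603 = 0.38417
p₀ = P(outcome | unexposed) = 260/2317 = 0.11221
PN = (p₁ − p₀)/p₁ = (0.38417 − 0.11221) / 0.38417 ≈ 0.70791.
Attributable cases ≈ PN × (exposed cases) = 0.70791 × 1000 ≈ 707.91.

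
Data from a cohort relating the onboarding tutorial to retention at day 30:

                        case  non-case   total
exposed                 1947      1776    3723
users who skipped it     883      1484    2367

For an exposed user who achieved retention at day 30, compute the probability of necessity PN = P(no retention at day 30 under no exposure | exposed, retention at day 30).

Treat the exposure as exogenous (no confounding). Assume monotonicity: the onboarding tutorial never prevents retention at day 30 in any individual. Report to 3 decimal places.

PN ≈ 0.287

p₁ = P(outcome | exposed) = 1947/3723 = 0.52297
p₀ = P(outcome | unexposed) = 883/2367 = 0.37305
Under exogeneity and monotonicity, PN = (p₁ − p₀)/p₁.
PN = (0.52297 − 0.37305) / 0.52297 ≈ 0.2867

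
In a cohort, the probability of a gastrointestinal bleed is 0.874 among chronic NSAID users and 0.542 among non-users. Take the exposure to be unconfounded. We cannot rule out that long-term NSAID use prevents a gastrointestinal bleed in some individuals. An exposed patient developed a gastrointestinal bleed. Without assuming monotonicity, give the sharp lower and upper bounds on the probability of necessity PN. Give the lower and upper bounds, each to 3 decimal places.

0.380 ≤ PN ≤ 0.524

Let p₁ = 0.874, p₀ = 0.542.
Under exogeneity alone the bounds on PN are max{0,(p₁−p₀)/p₁} ≤ PN ≤ min{1,(1−p₀)/p₁}.
  lower = (p₁ − p₀)/p₁ = 0.332 / 0.874 ≈ 0.3799
  upper = min{1, (1 − p₀)/p₁} = 0.458 / 0.874 ≈ 0.5240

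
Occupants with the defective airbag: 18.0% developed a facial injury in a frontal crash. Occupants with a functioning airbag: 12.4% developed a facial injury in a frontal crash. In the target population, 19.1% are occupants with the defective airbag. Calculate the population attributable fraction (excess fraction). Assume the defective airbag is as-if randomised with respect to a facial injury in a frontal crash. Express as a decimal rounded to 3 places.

PAF ≈ 0.079

p₁ = 0.18, p₀ = 0.124.
Overall risk P(Y=1) = π·p₁ + (1−π)·p₀ = 0.191×0.18 + 0.809×0.124 = 0.1347.
Under exogeneity, PAF = [P(Y=1) − p₀] / P(Y=1).
PAF = (0.1347 − 0.124) / 0.1347 ≈ 0.0794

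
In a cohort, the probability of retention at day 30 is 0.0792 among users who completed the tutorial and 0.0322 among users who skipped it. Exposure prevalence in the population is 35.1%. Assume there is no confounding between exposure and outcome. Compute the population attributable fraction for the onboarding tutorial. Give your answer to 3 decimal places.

PAF ≈ 0.339

Let p₁ = 0.0792, p₀ = 0.0322.
Overall risk P(Y=1) = π·p₁ + (1−π)·p₀ = 0.351×0.0792 + 0.649×0.0322 = 0.048697.
Under exogeneity, PAF = [P(Y=1) − p₀] / P(Y=1).
PAF = (0.048697 − 0.0322) / 0.048697 ≈ 0.3388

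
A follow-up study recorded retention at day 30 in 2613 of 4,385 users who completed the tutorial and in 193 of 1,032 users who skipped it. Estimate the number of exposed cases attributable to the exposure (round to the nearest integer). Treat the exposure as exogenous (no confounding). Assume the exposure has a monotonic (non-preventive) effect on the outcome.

p₁ = P(outcome | exposed) = 2613/4385 = 0.5959
p₀ = P(outcome | unexposed) = 193/1032 = 0.18702
PN = (p₁ − p₀)/p₁ = (0.5959 − 0.18702) / 0.5959 ≈ 0.68616.
Attributable cases ≈ PN × (exposed cases) = 0.68616 × 2613 ≈ 1792.94.

about 1793 cases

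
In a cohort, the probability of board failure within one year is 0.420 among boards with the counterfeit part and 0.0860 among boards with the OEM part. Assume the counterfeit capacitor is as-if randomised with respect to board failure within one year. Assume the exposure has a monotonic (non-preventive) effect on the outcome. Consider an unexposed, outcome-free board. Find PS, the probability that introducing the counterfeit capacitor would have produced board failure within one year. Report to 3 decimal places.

PS ≈ 0.365

Let p₁ = 0.42, p₀ = 0.086.
Under exogeneity and monotonicity, PS = (p₁ − p₀) / (1 − p₀).
PS = (0.42 − 0.086) / (1 − 0.086) = 0.334 / 0.914 ≈ 0.3654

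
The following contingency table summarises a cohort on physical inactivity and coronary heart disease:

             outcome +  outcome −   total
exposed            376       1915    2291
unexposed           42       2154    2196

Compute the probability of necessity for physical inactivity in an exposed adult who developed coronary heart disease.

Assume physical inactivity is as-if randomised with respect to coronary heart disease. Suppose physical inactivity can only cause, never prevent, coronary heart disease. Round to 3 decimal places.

p₁ = P(outcome | exposed) = 376/2291 = 0.16412
p₀ = P(outcome | unexposed) = 42/2196 = 0.019126
Under exogeneity and monotonicity, PN = (p₁ − p₀) / p₁.
PN = (0.16412 − 0.019126) / 0.16412 = 0.14499 / 0.16412 ≈ 0.8835

PN ≈ 0.883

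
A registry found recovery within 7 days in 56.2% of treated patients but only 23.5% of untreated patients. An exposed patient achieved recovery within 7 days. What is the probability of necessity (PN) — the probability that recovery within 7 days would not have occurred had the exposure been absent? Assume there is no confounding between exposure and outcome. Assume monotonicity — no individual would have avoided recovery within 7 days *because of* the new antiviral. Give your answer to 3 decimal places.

p₁ = 0.562, p₀ = 0.235.
Under exogeneity and monotonicity, PN = (p₁ − p₀) / p₁.
PN = (0.562 − 0.235) / 0.562 = 0.327 / 0.562 ≈ 0.5819

PN ≈ 0.582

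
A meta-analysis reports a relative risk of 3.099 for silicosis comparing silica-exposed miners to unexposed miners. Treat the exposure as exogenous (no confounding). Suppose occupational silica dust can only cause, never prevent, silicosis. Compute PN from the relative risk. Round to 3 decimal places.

PN ≈ 0.677

Under exogeneity and monotonicity, PN = (RR − 1) / RR = 1 − 1/RR.
PN = (3.099 − 1) / 3.099 = 2.099 / 3.099 ≈ 0.6773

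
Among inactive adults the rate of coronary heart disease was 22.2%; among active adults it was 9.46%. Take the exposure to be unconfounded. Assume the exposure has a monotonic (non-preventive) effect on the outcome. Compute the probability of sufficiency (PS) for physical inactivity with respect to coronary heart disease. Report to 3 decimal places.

p₁ = 0.222, p₀ = 0.0946.
Under exogeneity and monotonicity, PS = (p₁ − p₀) / (1 − p₀).
PS = (0.222 − 0.0946) / (1 − 0.0946) = 0.1274 / 0.9054 ≈ 0.1407

PS ≈ 0.141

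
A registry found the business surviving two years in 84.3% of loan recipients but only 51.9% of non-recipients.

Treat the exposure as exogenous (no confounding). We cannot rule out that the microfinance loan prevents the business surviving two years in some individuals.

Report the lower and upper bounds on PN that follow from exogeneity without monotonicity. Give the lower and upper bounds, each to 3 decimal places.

p₁ = 0.843, p₀ = 0.519.
Under exogeneity alone the bounds on PN are max{0,(p₁−p₀)/p₁} ≤ PN ≤ min{1,(1−p₀)/p₁}.
  lower = (p₁ − p₀)/p₁ = 0.324 / 0.843 ≈ 0.3843
  upper = min{1, (1 − p₀)/p₁} = 0.481 / 0.843 ≈ 0.5706

0.384 ≤ PN ≤ 0.571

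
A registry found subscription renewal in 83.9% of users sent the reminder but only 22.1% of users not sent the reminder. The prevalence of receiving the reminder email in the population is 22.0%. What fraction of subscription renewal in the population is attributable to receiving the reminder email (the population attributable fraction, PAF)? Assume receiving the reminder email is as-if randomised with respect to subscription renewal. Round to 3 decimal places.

p₁ = 0.839, p₀ = 0.221.
Overall risk P(Y=1) = π·p₁ + (1−π)·p₀ = 0.22×0.839 + 0.78×0.221 = 0.35696.
Under exogeneity, PAF = [P(Y=1) − p₀] / P(Y=1).
PAF = (0.35696 − 0.221) / 0.35696 ≈ 0.3809

PAF ≈ 0.381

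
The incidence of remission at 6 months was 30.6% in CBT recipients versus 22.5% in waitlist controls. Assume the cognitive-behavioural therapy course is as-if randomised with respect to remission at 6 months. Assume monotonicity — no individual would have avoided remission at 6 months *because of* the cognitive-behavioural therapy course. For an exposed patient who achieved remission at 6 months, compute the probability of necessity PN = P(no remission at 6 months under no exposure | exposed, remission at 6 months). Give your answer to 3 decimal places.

PN ≈ 0.265

p₁ = 0.306, p₀ = 0.225.
Under exogeneity and monotonicity, PN = (p₁ − p₀) / p₁.
PN = (0.306 − 0.225) / 0.306 = 0.081 / 0.306 ≈ 0.2647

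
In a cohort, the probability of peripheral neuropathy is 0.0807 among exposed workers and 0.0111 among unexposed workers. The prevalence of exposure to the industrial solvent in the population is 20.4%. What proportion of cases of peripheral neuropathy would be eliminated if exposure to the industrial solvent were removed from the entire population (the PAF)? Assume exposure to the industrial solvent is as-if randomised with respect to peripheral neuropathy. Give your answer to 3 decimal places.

Let p₁ = 0.0807, p₀ = 0.0111.
Overall risk P(Y=1) = π·p₁ + (1−π)·p₀ = 0.204×0.0807 + 0.796×0.0111 = 0.025298.
Under exogeneity, PAF = [P(Y=1) − p₀] / P(Y=1).
PAF = (0.025298 − 0.0111) / 0.025298 ≈ 0.5612

PAF ≈ 0.561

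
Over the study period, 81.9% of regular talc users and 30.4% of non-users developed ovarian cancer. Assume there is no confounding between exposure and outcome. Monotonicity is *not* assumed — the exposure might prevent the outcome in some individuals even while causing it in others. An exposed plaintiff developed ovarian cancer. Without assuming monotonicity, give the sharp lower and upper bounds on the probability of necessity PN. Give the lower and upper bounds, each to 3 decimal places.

0.629 ≤ PN ≤ 0.850

p₁ = 0.819, p₀ = 0.304.
Under exogeneity alone the bounds on PN are max{0,(p₁−p₀)/p₁} ≤ PN ≤ min{1,(1−p₀)/p₁}.
  lower = (p₁ − p₀)/p₁ = 0.515 / 0.819 ≈ 0.6288
  upper = min{1, (1 − p₀)/p₁} = 0.696 / 0.819 ≈ 0.8498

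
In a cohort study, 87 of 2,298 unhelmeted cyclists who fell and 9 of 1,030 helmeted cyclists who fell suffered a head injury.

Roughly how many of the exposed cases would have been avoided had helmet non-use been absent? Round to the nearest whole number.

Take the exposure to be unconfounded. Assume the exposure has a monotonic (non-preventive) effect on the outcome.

p₁ = P(outcome | exposed) = 87/2298 = 0.037859
p₀ = P(outcome | unexposed) = 9/1030 = 0.0087379
PN = (p₁ − p₀)/p₁ = (0.037859 − 0.0087379) / 0.037859 ≈ 0.76920.
Attributable cases ≈ PN × (exposed cases) = 0.76920 × 87 ≈ 66.92.

about 67 cases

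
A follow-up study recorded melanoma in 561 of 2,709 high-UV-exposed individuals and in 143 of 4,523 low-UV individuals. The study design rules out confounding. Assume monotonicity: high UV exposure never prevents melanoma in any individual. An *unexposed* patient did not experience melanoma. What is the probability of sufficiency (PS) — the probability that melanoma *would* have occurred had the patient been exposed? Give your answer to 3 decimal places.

p₁ = P(outcome | exposed) = 561/2709 = 0.20709
p₀ = P(outcome | unexposed) = 143/4523 = 0.031616
Under exogeneity and monotonicity, PS = (p₁ − p₀) / (1 − p₀).
PS = (0.20709 − 0.031616) / (1 − 0.031616) = 0.17547 / 0.96838 ≈ 0.1812

PS ≈ 0.181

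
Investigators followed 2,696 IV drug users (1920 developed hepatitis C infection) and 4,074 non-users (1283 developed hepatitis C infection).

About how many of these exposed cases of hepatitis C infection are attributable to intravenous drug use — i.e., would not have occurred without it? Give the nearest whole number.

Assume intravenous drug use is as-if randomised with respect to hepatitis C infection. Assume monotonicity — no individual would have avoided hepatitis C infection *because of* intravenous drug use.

p₁ = P(outcome | exposed) = 1920/2696 = 0.71217
p₀ = P(outcome | unexposed) = 1283/4074 = 0.31492
PN = (p₁ − p₀)/p₁ = (0.71217 − 0.31492) / 0.71217 ≈ 0.55779.
Attributable cases ≈ PN × (exposed cases) = 0.55779 × 1920 ≈ 1070.97.

about 1071 cases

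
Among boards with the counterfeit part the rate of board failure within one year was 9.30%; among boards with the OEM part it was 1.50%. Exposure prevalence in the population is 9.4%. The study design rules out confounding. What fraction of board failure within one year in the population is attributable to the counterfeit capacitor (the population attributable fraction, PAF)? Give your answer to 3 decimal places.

p₁ = 0.093, p₀ = 0.015.
Overall risk P(Y=1) = π·p₁ + (1−π)·p₀ = 0.094×0.093 + 0.906×0.015 = 0.022332.
Under exogeneity, PAF = [P(Y=1) − p₀] / P(Y=1).
PAF = (0.022332 − 0.015) / 0.022332 ≈ 0.3283

PAF ≈ 0.328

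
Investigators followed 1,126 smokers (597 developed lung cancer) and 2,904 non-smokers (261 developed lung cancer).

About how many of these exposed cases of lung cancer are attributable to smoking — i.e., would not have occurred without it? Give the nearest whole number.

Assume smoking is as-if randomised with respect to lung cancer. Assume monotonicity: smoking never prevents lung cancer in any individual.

about 496 cases

p₁ = P(outcome | exposed) = 597/1126 = 0.5302
p₀ = P(outcome | unexposed) = 261/2904 = 0.089876
PN = (p₁ − p₀)/p₁ = (0.5302 − 0.089876) / 0.5302 ≈ 0.83049.
Attributable cases ≈ PN × (exposed cases) = 0.83049 × 597 ≈ 495.80.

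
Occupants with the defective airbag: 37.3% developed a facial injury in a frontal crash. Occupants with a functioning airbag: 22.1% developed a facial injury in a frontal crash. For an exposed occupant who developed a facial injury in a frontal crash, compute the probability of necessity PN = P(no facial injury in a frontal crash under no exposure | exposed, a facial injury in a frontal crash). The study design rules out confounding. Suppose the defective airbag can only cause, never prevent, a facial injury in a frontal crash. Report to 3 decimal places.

PN ≈ 0.408

p₁ = 0.373, p₀ = 0.221.
Under exogeneity and monotonicity, PN = (p₁ − p₀) / p₁.
PN = (0.373 − 0.221) / 0.373 = 0.152 / 0.373 ≈ 0.4075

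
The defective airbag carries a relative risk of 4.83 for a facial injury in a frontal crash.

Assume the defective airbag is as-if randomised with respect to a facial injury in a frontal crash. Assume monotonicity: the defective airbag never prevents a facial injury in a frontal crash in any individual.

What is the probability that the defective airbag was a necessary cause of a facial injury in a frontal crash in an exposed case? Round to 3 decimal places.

PN ≈ 0.793

Under exogeneity and monotonicity, PN = (RR − 1) / RR = 1 − 1/RR.
PN = (4.83 − 1) / 4.83 = 3.83 / 4.83 ≈ 0.7930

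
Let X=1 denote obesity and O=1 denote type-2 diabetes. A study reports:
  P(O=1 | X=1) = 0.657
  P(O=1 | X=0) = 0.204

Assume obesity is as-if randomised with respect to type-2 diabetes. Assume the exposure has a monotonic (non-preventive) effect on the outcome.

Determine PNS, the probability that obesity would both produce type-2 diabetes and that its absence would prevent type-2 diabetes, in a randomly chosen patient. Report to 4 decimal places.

Let p₁ = 0.657, p₀ = 0.204.
Under exogeneity and monotonicity, PNS = p₁ − p₀.
PNS = 0.657 − 0.204 = 0.453

PNS ≈ 0.4530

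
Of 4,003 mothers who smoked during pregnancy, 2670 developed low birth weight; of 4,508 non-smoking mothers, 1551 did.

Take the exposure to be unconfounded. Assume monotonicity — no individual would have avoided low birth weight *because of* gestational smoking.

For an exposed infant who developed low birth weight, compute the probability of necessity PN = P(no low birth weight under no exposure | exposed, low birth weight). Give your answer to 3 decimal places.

PN ≈ 0.484

p₁ = P(outcome | exposed) = 2670/4003 = 0.667
p₀ = P(outcome | unexposed) = 1551/4508 = 0.34406
Under exogeneity and monotonicity, PN = (p₁ − p₀) / p₁.
PN = (0.667 − 0.34406) / 0.667 = 0.32294 / 0.667 ≈ 0.4842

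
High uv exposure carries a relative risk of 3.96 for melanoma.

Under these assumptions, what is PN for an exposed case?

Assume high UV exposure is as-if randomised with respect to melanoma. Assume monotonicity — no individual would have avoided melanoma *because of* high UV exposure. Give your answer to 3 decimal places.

PN ≈ 0.747

Under exogeneity and monotonicity, PN = (RR − 1) / RR = 1 − 1/RR.
PN = (3.96 − 1) / 3.96 = 2.96 / 3.96 ≈ 0.7475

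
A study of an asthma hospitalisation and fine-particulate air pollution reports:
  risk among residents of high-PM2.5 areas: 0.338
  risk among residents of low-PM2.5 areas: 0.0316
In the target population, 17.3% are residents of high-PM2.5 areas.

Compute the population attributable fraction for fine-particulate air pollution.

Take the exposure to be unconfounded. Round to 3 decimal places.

Let p₁ = 0.338, p₀ = 0.0316.
Overall risk P(Y=1) = π·p₁ + (1−π)·p₀ = 0.173×0.338 + 0.827×0.0316 = 0.084607.
Under exogeneity, PAF = [P(Y=1) − p₀] / P(Y=1).
PAF = (0.084607 − 0.0316) / 0.084607 ≈ 0.6265

PAF ≈ 0.627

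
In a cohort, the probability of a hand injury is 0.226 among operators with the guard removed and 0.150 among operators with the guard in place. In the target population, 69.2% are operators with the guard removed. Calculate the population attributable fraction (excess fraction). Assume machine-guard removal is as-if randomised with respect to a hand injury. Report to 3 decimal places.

PAF ≈ 0.260

Let p₁ = 0.226, p₀ = 0.15.
Overall risk P(Y=1) = π·p₁ + (1−π)·p₀ = 0.692×0.226 + 0.308×0.15 = 0.20259.
Under exogeneity, PAF = [P(Y=1) − p₀] / P(Y=1).
PAF = (0.20259 − 0.15) / 0.20259 ≈ 0.2596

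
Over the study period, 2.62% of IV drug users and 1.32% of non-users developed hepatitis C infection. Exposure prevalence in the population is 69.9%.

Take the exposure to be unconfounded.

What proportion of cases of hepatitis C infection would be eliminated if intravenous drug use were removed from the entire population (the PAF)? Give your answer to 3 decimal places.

p₁ = 0.0262, p₀ = 0.0132.
Overall risk P(Y=1) = π·p₁ + (1−π)·p₀ = 0.699×0.0262 + 0.301×0.0132 = 0.022287.
Under exogeneity, PAF = [P(Y=1) − p₀] / P(Y=1).
PAF = (0.022287 − 0.0132) / 0.022287 ≈ 0.4077

PAF ≈ 0.408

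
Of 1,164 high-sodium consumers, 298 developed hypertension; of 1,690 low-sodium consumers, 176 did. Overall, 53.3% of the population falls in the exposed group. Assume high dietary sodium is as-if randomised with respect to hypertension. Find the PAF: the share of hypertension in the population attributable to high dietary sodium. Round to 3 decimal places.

p₁ = P(outcome | exposed) = 298/1164 = 0.25601
p₀ = P(outcome | unexposed) = 176/1690 = 0.10414
Overall risk P(Y=1) = π·p₁ + (1−π)·p₀ = 0.533×0.25601 + 0.467×0.10414 = 0.18509.
Under exogeneity, PAF = [P(Y=1) − p₀] / P(Y=1).
PAF = (0.18509 − 0.10414) / 0.18509 ≈ 0.4373

PAF ≈ 0.437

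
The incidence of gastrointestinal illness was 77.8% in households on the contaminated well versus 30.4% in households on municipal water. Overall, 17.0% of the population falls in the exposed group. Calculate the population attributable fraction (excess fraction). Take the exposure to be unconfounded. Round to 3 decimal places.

p₁ = 0.778, p₀ = 0.304.
Overall risk P(Y=1) = π·p₁ + (1−π)·p₀ = 0.17×0.778 + 0.83×0.304 = 0.38458.
Under exogeneity, PAF = [P(Y=1) − p₀] / P(Y=1).
PAF = (0.38458 − 0.304) / 0.38458 ≈ 0.2095

PAF ≈ 0.210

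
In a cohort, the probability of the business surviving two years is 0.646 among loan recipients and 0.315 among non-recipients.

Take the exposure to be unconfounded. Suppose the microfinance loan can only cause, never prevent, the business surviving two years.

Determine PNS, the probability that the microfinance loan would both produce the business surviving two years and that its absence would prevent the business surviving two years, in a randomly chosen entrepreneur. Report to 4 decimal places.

PNS ≈ 0.3310

Let p₁ = 0.646, p₀ = 0.315.
Under exogeneity and monotonicity, PNS = p₁ − p₀.
PNS = 0.646 − 0.315 = 0.331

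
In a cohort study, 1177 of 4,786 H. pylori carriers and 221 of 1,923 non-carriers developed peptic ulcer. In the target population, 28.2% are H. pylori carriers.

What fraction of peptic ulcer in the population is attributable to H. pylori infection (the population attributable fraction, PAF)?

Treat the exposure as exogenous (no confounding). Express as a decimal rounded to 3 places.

p₁ = P(outcome | exposed) = 1177/4786 = 0.24593
p₀ = P(outcome | unexposed) = 221/1923 = 0.11492
Overall risk P(Y=1) = π·p₁ + (1−π)·p₀ = 0.282×0.24593 + 0.718×0.11492 = 0.15187.
Under exogeneity, PAF = [P(Y=1) − p₀] / P(Y=1).
PAF = (0.15187 − 0.11492) / 0.15187 ≈ 0.2433

PAF ≈ 0.243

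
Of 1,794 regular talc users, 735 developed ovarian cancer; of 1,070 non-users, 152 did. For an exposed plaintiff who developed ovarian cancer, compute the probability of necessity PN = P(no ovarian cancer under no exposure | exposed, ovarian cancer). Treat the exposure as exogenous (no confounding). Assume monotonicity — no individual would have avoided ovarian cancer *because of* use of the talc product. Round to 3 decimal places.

PN ≈ 0.653

p₁ = P(outcome | exposed) = 735/1794 = 0.4097
p₀ = P(outcome | unexposed) = 152/1070 = 0.14206
Under exogeneity and monotonicity, PN = (p₁ − p₀) / p₁.
PN = (0.4097 − 0.14206) / 0.4097 = 0.26764 / 0.4097 ≈ 0.6533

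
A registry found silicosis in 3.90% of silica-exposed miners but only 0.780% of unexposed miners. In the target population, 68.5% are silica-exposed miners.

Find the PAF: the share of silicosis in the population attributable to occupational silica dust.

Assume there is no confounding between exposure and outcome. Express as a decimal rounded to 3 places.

PAF ≈ 0.733

p₁ = 0.039, p₀ = 0.0078.
Overall risk P(Y=1) = π·p₁ + (1−π)·p₀ = 0.685×0.039 + 0.315×0.0078 = 0.029172.
Under exogeneity, PAF = [P(Y=1) − p₀] / P(Y=1).
PAF = (0.029172 − 0.0078) / 0.029172 ≈ 0.7326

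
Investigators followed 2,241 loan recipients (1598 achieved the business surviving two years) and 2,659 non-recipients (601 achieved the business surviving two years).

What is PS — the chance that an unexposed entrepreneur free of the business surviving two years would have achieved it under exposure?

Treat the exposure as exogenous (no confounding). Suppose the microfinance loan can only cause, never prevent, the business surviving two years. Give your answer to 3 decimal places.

p₁ = P(outcome | exposed) = 1598/2241 = 0.71307
p₀ = P(outcome | unexposed) = 601/2659 = 0.22602
Under exogeneity and monotonicity, PS = (p₁ − p₀) / (1 − p₀).
PS = (0.71307 − 0.22602) / (1 − 0.22602) = 0.48705 / 0.77398 ≈ 0.6293

PS ≈ 0.629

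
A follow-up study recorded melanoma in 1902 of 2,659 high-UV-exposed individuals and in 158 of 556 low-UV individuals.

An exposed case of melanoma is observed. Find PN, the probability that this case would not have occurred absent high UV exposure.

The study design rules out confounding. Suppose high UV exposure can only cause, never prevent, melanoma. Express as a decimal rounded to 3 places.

PN ≈ 0.603

p₁ = P(outcome | exposed) = 1902/2659 = 0.71531
p₀ = P(outcome | unexposed) = 158/556 = 0.28417
Under exogeneity and monotonicity, PN = (p₁ − p₀) / p₁.
PN = (0.71531 − 0.28417) / 0.71531 = 0.43113 / 0.71531 ≈ 0.6027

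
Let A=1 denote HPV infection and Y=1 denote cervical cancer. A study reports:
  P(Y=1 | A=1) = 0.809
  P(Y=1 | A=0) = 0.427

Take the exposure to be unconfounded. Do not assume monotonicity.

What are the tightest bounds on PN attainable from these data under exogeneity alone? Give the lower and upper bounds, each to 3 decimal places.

Let p₁ = 0.809, p₀ = 0.427.
Under exogeneity alone the bounds on PN are max{0,(p₁−p₀)/p₁} ≤ PN ≤ min{1,(1−p₀)/p₁}.
  lower = (p₁ − p₀)/p₁ = 0.382 / 0.809 ≈ 0.4722
  upper = min{1, (1 − p₀)/p₁} = 0.573 / 0.809 ≈ 0.7083

0.472 ≤ PN ≤ 0.708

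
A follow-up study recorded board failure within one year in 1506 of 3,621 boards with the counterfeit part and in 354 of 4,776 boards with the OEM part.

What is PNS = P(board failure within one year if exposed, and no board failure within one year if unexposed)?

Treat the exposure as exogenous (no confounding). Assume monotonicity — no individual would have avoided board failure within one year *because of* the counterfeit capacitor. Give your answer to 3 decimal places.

p₁ = P(outcome | exposed) = 1506/3621 = 0.41591
p₀ = P(outcome | unexposed) = 354/4776 = 0.074121
Under exogeneity and monotonicity, PNS = p₁ − p₀.
PNS = 0.41591 − 0.074121 = 0.34179

PNS ≈ 0.342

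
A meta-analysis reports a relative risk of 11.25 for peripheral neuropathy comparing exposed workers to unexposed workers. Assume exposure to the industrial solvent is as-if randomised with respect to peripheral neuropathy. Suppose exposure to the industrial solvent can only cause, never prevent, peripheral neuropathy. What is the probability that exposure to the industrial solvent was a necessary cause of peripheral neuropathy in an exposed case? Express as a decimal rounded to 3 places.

Under exogeneity and monotonicity, PN = (RR − 1) / RR = 1 − 1/RR.
PN = (11.25 − 1) / 11.25 = 10.25 / 11.25 ≈ 0.9111

PN ≈ 0.911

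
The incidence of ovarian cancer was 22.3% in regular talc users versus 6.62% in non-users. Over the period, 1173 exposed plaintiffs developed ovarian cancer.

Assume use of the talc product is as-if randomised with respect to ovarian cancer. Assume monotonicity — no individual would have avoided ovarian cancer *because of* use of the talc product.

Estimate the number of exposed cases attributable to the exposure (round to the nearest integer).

about 825 cases

p₁ = 0.223, p₀ = 0.0662.
PN = (p₁ − p₀)/p₁ = (0.223 − 0.0662) / 0.223 ≈ 0.70314.
Attributable cases ≈ PN × (exposed cases) = 0.70314 × 1173 ≈ 824.78.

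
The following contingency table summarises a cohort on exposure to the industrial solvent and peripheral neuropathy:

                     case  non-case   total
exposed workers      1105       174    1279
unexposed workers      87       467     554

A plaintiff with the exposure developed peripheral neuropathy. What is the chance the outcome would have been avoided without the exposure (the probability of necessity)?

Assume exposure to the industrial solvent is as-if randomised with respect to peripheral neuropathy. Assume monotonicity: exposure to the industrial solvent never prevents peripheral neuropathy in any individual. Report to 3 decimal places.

PN ≈ 0.818

p₁ = P(outcome | exposed) = 1105/1279 = 0.86396
p₀ = P(outcome | unexposed) = 87/554 = 0.15704
Under exogeneity and monotonicity, PN = (p₁ − p₀)/p₁.
PN = (0.86396 − 0.15704) / 0.86396 ≈ 0.8182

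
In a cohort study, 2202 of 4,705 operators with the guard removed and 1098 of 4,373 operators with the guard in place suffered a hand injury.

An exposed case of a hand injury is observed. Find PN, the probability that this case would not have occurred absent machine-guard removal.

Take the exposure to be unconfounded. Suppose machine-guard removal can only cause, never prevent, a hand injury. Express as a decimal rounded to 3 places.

p₁ = P(outcome | exposed) = 2202/4705 = 0.46801
p₀ = P(outcome | unexposed) = 1098/4373 = 0.25109
Under exogeneity and monotonicity, PN = (p₁ − p₀) / p₁.
PN = (0.46801 − 0.25109) / 0.46801 = 0.21693 / 0.46801 ≈ 0.4635

PN ≈ 0.464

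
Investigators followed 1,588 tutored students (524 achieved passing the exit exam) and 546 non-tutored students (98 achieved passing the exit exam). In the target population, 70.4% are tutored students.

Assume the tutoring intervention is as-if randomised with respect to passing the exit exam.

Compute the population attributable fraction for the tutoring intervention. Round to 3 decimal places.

PAF ≈ 0.371

p₁ = P(outcome | exposed) = 524/1588 = 0.32997
p₀ = P(outcome | unexposed) = 98/546 = 0.17949
Overall risk P(Y=1) = π·p₁ + (1−π)·p₀ = 0.704×0.32997 + 0.296×0.17949 = 0.28543.
Under exogeneity, PAF = [P(Y=1) − p₀] / P(Y=1).
PAF = (0.28543 − 0.17949) / 0.28543 ≈ 0.3712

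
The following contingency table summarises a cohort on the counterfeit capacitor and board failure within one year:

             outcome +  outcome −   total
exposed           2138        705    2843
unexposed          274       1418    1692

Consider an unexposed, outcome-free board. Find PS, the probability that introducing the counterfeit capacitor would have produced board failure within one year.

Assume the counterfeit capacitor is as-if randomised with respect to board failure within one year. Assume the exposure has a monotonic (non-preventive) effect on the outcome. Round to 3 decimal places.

p₁ = P(outcome | exposed) = 2138/2843 = 0.75202
p₀ = P(outcome | unexposed) = 274/1692 = 0.16194
Under exogeneity and monotonicity, PS = (p₁ − p₀)/(1 − p₀).
PS = (0.75202 − 0.16194) / 0.83806 ≈ 0.7041

PS ≈ 0.704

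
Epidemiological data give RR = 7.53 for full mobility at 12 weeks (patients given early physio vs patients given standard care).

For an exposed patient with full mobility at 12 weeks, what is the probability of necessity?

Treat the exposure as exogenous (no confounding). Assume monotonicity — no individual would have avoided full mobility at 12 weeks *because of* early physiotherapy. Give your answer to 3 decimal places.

PN ≈ 0.867

Under exogeneity and monotonicity, PN = (RR − 1) / RR = 1 − 1/RR.
PN = (7.53 − 1) / 7.53 = 6.53 / 7.53 ≈ 0.8672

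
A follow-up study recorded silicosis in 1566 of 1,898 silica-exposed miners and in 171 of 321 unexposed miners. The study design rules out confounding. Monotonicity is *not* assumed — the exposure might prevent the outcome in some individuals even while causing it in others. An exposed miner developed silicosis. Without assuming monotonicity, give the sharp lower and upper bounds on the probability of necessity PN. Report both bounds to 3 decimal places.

0.354 ≤ PN ≤ 0.566

p₁ = P(outcome | exposed) = 1566/1898 = 0.82508
p₀ = P(outcome | unexposed) = 171/321 = 0.53271
Under exogeneity alone the bounds on PN are max{0,(p₁−p₀)/p₁} ≤ PN ≤ min{1,(1−p₀)/p₁}.
  lower = (p₁ − p₀)/p₁ = 0.29237 / 0.82508 ≈ 0.3544
  upper = min{1, (1 − p₀)/p₁} = 0.46729 / 0.82508 ≈ 0.5664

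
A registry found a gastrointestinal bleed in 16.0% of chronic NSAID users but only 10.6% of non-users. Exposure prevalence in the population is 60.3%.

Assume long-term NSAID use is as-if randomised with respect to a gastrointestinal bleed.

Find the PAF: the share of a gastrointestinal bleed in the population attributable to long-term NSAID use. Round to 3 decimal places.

PAF ≈ 0.235

p₁ = 0.16, p₀ = 0.106.
Overall risk P(Y=1) = π·p₁ + (1−π)·p₀ = 0.603×0.16 + 0.397×0.106 = 0.13856.
Under exogeneity, PAF = [P(Y=1) − p₀] / P(Y=1).
PAF = (0.13856 − 0.106) / 0.13856 ≈ 0.2350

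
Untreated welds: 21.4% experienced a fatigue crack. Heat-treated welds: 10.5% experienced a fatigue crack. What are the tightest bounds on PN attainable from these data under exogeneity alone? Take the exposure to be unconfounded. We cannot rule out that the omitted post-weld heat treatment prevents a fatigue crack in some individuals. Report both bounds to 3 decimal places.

p₁ = 0.214, p₀ = 0.105.
Under exogeneity alone the bounds on PN are max{0,(p₁−p₀)/p₁} ≤ PN ≤ min{1,(1−p₀)/p₁}.
  lower = (p₁ − p₀)/p₁ = 0.109 / 0.214 ≈ 0.5093
  upper = min{1, (1 − p₀)/p₁} = 0.895 / 0.214 ≈ 4.1822 → capped at 1

0.509 ≤ PN ≤ 1.000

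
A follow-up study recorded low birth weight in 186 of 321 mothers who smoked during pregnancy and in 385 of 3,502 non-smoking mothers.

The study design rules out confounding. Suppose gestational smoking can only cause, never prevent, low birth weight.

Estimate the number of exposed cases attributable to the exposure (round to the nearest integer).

p₁ = P(outcome | exposed) = 186/321 = 0.57944
p₀ = P(outcome | unexposed) = 385/3502 = 0.10994
PN = (p₁ − p₀)/p₁ = (0.57944 − 0.10994) / 0.57944 ≈ 0.81027.
Attributable cases ≈ PN × (exposed cases) = 0.81027 × 186 ≈ 150.71.

about 151 cases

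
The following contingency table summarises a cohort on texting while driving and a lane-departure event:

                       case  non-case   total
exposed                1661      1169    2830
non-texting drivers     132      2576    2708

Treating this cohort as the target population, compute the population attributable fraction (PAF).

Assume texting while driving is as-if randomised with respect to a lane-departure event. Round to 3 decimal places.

PAF ≈ 0.849

p₁ = P(outcome | exposed) = 1661/2830 = 0.58693
p₀ = P(outcome | unexposed) = 132/2708 = 0.048744
Exposure prevalence π = 2830/5538 = 0.51101; overall risk P(Y=1) = 0.32376.
Under exogeneity, PAF = [P(Y=1) − p₀]/P(Y=1).
PAF = (0.32376 − 0.048744) / 0.32376 ≈ 0.8494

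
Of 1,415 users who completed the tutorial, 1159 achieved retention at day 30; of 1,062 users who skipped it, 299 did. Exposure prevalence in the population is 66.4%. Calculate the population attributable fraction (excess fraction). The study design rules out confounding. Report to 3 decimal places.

p₁ = P(outcome | exposed) = 1159/1415 = 0.81908
p₀ = P(outcome | unexposed) = 299/1062 = 0.28154
Overall risk P(Y=1) = π·p₁ + (1−π)·p₀ = 0.664×0.81908 + 0.336×0.28154 = 0.63847.
Under exogeneity, PAF = [P(Y=1) − p₀] / P(Y=1).
PAF = (0.63847 − 0.28154) / 0.63847 ≈ 0.5590

PAF ≈ 0.559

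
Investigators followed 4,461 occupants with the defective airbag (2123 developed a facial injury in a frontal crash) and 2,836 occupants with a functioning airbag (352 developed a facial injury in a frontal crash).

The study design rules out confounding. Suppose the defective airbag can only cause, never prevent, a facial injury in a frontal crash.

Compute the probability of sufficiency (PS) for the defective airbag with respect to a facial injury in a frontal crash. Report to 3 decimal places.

PS ≈ 0.402

p₁ = P(outcome | exposed) = 2123/4461 = 0.4759
p₀ = P(outcome | unexposed) = 352/2836 = 0.12412
Under exogeneity and monotonicity, PS = (p₁ − p₀) / (1 − p₀).
PS = (0.4759 − 0.12412) / (1 − 0.12412) = 0.35178 / 0.87588 ≈ 0.4016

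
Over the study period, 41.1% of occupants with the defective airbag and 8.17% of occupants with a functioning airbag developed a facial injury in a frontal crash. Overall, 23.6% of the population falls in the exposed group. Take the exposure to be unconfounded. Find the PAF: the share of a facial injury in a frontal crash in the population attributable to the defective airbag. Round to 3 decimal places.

PAF ≈ 0.488

p₁ = 0.411, p₀ = 0.0817.
Overall risk P(Y=1) = π·p₁ + (1−π)·p₀ = 0.236×0.411 + 0.764×0.0817 = 0.15941.
Under exogeneity, PAF = [P(Y=1) − p₀] / P(Y=1).
PAF = (0.15941 − 0.0817) / 0.15941 ≈ 0.4875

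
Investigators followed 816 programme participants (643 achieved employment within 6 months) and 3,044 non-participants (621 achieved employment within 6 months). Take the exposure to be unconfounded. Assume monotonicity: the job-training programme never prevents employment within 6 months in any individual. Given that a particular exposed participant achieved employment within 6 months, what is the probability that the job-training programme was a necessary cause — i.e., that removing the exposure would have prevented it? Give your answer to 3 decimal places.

PN ≈ 0.741

p₁ = P(outcome | exposed) = 643/816 = 0.78799
p₀ = P(outcome | unexposed) = 621/3044 = 0.20401
Under exogeneity and monotonicity, PN = (p₁ − p₀) / p₁.
PN = (0.78799 − 0.20401) / 0.78799 = 0.58398 / 0.78799 ≈ 0.7411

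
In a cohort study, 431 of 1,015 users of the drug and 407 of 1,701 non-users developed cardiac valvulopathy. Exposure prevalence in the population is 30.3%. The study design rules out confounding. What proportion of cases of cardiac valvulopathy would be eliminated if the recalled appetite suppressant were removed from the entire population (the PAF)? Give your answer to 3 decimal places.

p₁ = P(outcome | exposed) = 431/1015 = 0.42463
p₀ = P(outcome | unexposed) = 407/1701 = 0.23927
Overall risk P(Y=1) = π·p₁ + (1−π)·p₀ = 0.303×0.42463 + 0.697×0.23927 = 0.29543.
Under exogeneity, PAF = [P(Y=1) − p₀] / P(Y=1).
PAF = (0.29543 − 0.23927) / 0.29543 ≈ 0.1901

PAF ≈ 0.190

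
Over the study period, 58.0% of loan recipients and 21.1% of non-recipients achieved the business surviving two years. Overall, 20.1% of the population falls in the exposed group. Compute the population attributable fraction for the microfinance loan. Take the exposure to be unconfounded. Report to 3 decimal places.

PAF ≈ 0.260

p₁ = 0.58, p₀ = 0.211.
Overall risk P(Y=1) = π·p₁ + (1−π)·p₀ = 0.201×0.58 + 0.799×0.211 = 0.28517.
Under exogeneity, PAF = [P(Y=1) − p₀] / P(Y=1).
PAF = (0.28517 − 0.211) / 0.28517 ≈ 0.2601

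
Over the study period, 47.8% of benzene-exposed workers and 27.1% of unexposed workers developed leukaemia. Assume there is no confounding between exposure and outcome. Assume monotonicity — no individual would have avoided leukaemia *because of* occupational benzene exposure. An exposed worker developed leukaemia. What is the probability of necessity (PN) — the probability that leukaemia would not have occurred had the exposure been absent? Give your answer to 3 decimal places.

p₁ = 0.478, p₀ = 0.271.
Under exogeneity and monotonicity, PN = (p₁ − p₀) / p₁.
PN = (0.478 − 0.271) / 0.478 = 0.207 / 0.478 ≈ 0.4331

PN ≈ 0.433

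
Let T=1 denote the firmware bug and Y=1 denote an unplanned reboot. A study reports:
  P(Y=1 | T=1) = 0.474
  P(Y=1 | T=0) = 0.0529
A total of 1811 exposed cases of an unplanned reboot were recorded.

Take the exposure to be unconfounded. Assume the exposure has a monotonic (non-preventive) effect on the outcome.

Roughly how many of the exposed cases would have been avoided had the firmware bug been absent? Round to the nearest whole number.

about 1609 cases

Let p₁ = 0.474, p₀ = 0.0529.
PN = (p₁ − p₀)/p₁ = (0.474 − 0.0529) / 0.474 ≈ 0.88840.
Attributable cases ≈ PN × (exposed cases) = 0.88840 × 1811 ≈ 1608.89.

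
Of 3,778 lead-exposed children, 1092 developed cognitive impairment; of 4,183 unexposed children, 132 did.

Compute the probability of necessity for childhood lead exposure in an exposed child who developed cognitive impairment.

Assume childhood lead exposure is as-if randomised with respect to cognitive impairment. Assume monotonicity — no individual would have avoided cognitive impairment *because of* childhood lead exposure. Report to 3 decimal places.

PN ≈ 0.891

p₁ = P(outcome | exposed) = 1092/3778 = 0.28904
p₀ = P(outcome | unexposed) = 132/4183 = 0.031556
Under exogeneity and monotonicity, PN = (p₁ − p₀) / p₁.
PN = (0.28904 − 0.031556) / 0.28904 = 0.25749 / 0.28904 ≈ 0.8908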